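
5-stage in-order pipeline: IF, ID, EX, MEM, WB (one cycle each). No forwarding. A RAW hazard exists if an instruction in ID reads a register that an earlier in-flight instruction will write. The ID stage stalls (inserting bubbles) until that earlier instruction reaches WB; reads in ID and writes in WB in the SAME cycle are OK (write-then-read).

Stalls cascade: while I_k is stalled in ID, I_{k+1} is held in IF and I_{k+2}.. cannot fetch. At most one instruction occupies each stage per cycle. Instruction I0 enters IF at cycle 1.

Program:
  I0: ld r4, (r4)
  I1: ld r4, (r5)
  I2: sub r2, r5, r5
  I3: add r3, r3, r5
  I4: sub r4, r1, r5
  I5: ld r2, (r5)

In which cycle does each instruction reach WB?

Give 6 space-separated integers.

I0 ld r4 <- r4: IF@1 ID@2 stall=0 (-) EX@3 MEM@4 WB@5
I1 ld r4 <- r5: IF@2 ID@3 stall=0 (-) EX@4 MEM@5 WB@6
I2 sub r2 <- r5,r5: IF@3 ID@4 stall=0 (-) EX@5 MEM@6 WB@7
I3 add r3 <- r3,r5: IF@4 ID@5 stall=0 (-) EX@6 MEM@7 WB@8
I4 sub r4 <- r1,r5: IF@5 ID@6 stall=0 (-) EX@7 MEM@8 WB@9
I5 ld r2 <- r5: IF@6 ID@7 stall=0 (-) EX@8 MEM@9 WB@10

Answer: 5 6 7 8 9 10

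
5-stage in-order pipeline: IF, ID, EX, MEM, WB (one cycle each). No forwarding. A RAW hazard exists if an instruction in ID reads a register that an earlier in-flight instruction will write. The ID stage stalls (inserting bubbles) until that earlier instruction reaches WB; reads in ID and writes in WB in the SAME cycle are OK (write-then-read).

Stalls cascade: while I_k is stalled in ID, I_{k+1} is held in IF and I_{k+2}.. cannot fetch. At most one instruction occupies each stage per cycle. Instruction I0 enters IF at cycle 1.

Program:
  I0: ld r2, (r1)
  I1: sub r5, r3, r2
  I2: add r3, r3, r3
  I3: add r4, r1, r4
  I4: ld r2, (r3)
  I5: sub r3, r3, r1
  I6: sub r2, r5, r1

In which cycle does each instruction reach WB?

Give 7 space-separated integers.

I0 ld r2 <- r1: IF@1 ID@2 stall=0 (-) EX@3 MEM@4 WB@5
I1 sub r5 <- r3,r2: IF@2 ID@3 stall=2 (RAW on I0.r2 (WB@5)) EX@6 MEM@7 WB@8
I2 add r3 <- r3,r3: IF@3 ID@6 stall=0 (-) EX@7 MEM@8 WB@9
I3 add r4 <- r1,r4: IF@6 ID@7 stall=0 (-) EX@8 MEM@9 WB@10
I4 ld r2 <- r3: IF@7 ID@8 stall=1 (RAW on I2.r3 (WB@9)) EX@10 MEM@11 WB@12
I5 sub r3 <- r3,r1: IF@8 ID@10 stall=0 (-) EX@11 MEM@12 WB@13
I6 sub r2 <- r5,r1: IF@10 ID@11 stall=0 (-) EX@12 MEM@13 WB@14

Answer: 5 8 9 10 12 13 14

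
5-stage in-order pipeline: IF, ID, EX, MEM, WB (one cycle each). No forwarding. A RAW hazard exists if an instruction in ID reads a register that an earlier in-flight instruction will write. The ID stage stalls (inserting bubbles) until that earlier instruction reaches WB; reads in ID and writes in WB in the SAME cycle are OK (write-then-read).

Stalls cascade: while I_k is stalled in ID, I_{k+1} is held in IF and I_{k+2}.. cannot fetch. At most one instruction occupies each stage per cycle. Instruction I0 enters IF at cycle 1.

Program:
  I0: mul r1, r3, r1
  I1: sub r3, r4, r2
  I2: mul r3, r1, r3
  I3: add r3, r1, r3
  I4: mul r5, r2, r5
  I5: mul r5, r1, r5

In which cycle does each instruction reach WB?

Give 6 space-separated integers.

Answer: 5 6 9 12 13 16

Derivation:
I0 mul r1 <- r3,r1: IF@1 ID@2 stall=0 (-) EX@3 MEM@4 WB@5
I1 sub r3 <- r4,r2: IF@2 ID@3 stall=0 (-) EX@4 MEM@5 WB@6
I2 mul r3 <- r1,r3: IF@3 ID@4 stall=2 (RAW on I1.r3 (WB@6)) EX@7 MEM@8 WB@9
I3 add r3 <- r1,r3: IF@4 ID@7 stall=2 (RAW on I2.r3 (WB@9)) EX@10 MEM@11 WB@12
I4 mul r5 <- r2,r5: IF@7 ID@10 stall=0 (-) EX@11 MEM@12 WB@13
I5 mul r5 <- r1,r5: IF@10 ID@11 stall=2 (RAW on I4.r5 (WB@13)) EX@14 MEM@15 WB@16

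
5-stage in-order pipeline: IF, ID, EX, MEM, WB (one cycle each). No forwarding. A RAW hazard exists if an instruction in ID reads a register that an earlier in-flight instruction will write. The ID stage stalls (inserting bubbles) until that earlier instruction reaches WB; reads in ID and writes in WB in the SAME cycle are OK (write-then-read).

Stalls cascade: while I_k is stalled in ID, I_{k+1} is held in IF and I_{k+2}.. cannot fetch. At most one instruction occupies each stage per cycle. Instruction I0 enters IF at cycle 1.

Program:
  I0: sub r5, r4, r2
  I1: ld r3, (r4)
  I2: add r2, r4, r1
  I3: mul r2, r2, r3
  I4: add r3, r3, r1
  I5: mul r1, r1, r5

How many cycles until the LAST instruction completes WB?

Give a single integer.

I0 sub r5 <- r4,r2: IF@1 ID@2 stall=0 (-) EX@3 MEM@4 WB@5
I1 ld r3 <- r4: IF@2 ID@3 stall=0 (-) EX@4 MEM@5 WB@6
I2 add r2 <- r4,r1: IF@3 ID@4 stall=0 (-) EX@5 MEM@6 WB@7
I3 mul r2 <- r2,r3: IF@4 ID@5 stall=2 (RAW on I2.r2 (WB@7)) EX@8 MEM@9 WB@10
I4 add r3 <- r3,r1: IF@5 ID@8 stall=0 (-) EX@9 MEM@10 WB@11
I5 mul r1 <- r1,r5: IF@8 ID@9 stall=0 (-) EX@10 MEM@11 WB@12

Answer: 12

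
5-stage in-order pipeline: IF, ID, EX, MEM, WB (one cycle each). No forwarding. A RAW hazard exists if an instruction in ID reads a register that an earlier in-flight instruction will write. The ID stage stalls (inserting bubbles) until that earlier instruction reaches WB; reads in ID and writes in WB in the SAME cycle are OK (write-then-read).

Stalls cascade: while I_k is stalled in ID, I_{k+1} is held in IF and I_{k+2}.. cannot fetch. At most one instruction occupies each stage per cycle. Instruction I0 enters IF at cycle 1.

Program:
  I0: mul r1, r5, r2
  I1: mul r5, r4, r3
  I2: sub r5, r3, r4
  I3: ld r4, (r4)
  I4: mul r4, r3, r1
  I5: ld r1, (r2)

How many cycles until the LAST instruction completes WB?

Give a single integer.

I0 mul r1 <- r5,r2: IF@1 ID@2 stall=0 (-) EX@3 MEM@4 WB@5
I1 mul r5 <- r4,r3: IF@2 ID@3 stall=0 (-) EX@4 MEM@5 WB@6
I2 sub r5 <- r3,r4: IF@3 ID@4 stall=0 (-) EX@5 MEM@6 WB@7
I3 ld r4 <- r4: IF@4 ID@5 stall=0 (-) EX@6 MEM@7 WB@8
I4 mul r4 <- r3,r1: IF@5 ID@6 stall=0 (-) EX@7 MEM@8 WB@9
I5 ld r1 <- r2: IF@6 ID@7 stall=0 (-) EX@8 MEM@9 WB@10

Answer: 10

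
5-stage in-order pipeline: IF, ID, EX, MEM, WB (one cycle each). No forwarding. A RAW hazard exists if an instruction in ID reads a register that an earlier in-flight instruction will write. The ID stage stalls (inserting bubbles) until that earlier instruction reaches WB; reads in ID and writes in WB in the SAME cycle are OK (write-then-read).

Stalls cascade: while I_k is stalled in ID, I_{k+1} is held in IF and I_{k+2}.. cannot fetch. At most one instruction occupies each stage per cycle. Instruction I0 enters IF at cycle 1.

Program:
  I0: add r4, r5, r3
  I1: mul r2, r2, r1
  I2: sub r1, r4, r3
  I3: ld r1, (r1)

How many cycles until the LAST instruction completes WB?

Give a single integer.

I0 add r4 <- r5,r3: IF@1 ID@2 stall=0 (-) EX@3 MEM@4 WB@5
I1 mul r2 <- r2,r1: IF@2 ID@3 stall=0 (-) EX@4 MEM@5 WB@6
I2 sub r1 <- r4,r3: IF@3 ID@4 stall=1 (RAW on I0.r4 (WB@5)) EX@6 MEM@7 WB@8
I3 ld r1 <- r1: IF@4 ID@6 stall=2 (RAW on I2.r1 (WB@8)) EX@9 MEM@10 WB@11

Answer: 11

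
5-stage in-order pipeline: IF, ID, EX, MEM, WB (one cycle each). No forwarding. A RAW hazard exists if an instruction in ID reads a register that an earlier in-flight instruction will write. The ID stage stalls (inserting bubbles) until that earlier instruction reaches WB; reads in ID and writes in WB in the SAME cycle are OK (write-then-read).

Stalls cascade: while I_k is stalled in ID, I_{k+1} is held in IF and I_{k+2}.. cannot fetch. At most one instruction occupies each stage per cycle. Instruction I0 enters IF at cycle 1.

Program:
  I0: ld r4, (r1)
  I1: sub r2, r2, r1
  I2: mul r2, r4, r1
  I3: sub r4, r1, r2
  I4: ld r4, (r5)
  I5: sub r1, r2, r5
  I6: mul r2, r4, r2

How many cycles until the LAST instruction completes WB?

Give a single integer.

I0 ld r4 <- r1: IF@1 ID@2 stall=0 (-) EX@3 MEM@4 WB@5
I1 sub r2 <- r2,r1: IF@2 ID@3 stall=0 (-) EX@4 MEM@5 WB@6
I2 mul r2 <- r4,r1: IF@3 ID@4 stall=1 (RAW on I0.r4 (WB@5)) EX@6 MEM@7 WB@8
I3 sub r4 <- r1,r2: IF@4 ID@6 stall=2 (RAW on I2.r2 (WB@8)) EX@9 MEM@10 WB@11
I4 ld r4 <- r5: IF@6 ID@9 stall=0 (-) EX@10 MEM@11 WB@12
I5 sub r1 <- r2,r5: IF@9 ID@10 stall=0 (-) EX@11 MEM@12 WB@13
I6 mul r2 <- r4,r2: IF@10 ID@11 stall=1 (RAW on I4.r4 (WB@12)) EX@13 MEM@14 WB@15

Answer: 15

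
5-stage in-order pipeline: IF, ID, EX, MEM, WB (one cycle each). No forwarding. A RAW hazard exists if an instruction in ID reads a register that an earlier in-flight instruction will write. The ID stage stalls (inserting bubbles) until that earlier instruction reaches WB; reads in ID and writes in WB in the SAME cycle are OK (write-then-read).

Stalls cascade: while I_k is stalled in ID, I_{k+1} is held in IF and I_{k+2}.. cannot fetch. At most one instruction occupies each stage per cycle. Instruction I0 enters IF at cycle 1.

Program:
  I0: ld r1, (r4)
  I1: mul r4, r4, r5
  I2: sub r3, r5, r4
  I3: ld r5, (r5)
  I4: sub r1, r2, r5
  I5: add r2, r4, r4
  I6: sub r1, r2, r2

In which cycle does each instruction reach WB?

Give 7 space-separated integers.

Answer: 5 6 9 10 13 14 17

Derivation:
I0 ld r1 <- r4: IF@1 ID@2 stall=0 (-) EX@3 MEM@4 WB@5
I1 mul r4 <- r4,r5: IF@2 ID@3 stall=0 (-) EX@4 MEM@5 WB@6
I2 sub r3 <- r5,r4: IF@3 ID@4 stall=2 (RAW on I1.r4 (WB@6)) EX@7 MEM@8 WB@9
I3 ld r5 <- r5: IF@4 ID@7 stall=0 (-) EX@8 MEM@9 WB@10
I4 sub r1 <- r2,r5: IF@7 ID@8 stall=2 (RAW on I3.r5 (WB@10)) EX@11 MEM@12 WB@13
I5 add r2 <- r4,r4: IF@8 ID@11 stall=0 (-) EX@12 MEM@13 WB@14
I6 sub r1 <- r2,r2: IF@11 ID@12 stall=2 (RAW on I5.r2 (WB@14)) EX@15 MEM@16 WB@17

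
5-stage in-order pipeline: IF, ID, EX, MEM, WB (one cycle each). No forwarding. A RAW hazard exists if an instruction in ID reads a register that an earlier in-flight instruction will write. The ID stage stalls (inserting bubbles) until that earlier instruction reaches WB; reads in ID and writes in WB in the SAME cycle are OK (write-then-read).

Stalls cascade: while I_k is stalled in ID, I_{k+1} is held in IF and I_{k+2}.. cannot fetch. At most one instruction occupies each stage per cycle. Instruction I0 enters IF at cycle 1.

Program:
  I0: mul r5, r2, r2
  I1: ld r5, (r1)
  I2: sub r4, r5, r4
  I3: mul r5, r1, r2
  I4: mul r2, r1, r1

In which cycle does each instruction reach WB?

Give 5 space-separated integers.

I0 mul r5 <- r2,r2: IF@1 ID@2 stall=0 (-) EX@3 MEM@4 WB@5
I1 ld r5 <- r1: IF@2 ID@3 stall=0 (-) EX@4 MEM@5 WB@6
I2 sub r4 <- r5,r4: IF@3 ID@4 stall=2 (RAW on I1.r5 (WB@6)) EX@7 MEM@8 WB@9
I3 mul r5 <- r1,r2: IF@4 ID@7 stall=0 (-) EX@8 MEM@9 WB@10
I4 mul r2 <- r1,r1: IF@7 ID@8 stall=0 (-) EX@9 MEM@10 WB@11

Answer: 5 6 9 10 11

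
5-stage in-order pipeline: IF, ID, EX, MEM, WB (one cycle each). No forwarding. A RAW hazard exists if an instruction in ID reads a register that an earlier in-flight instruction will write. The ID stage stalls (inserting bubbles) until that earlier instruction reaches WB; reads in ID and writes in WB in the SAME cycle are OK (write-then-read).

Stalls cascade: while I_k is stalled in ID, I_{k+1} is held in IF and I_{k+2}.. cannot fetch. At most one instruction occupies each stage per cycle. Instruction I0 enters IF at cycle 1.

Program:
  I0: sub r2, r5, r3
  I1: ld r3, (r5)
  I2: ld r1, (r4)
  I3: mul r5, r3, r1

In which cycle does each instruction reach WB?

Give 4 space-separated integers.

Answer: 5 6 7 10

Derivation:
I0 sub r2 <- r5,r3: IF@1 ID@2 stall=0 (-) EX@3 MEM@4 WB@5
I1 ld r3 <- r5: IF@2 ID@3 stall=0 (-) EX@4 MEM@5 WB@6
I2 ld r1 <- r4: IF@3 ID@4 stall=0 (-) EX@5 MEM@6 WB@7
I3 mul r5 <- r3,r1: IF@4 ID@5 stall=2 (RAW on I2.r1 (WB@7)) EX@8 MEM@9 WB@10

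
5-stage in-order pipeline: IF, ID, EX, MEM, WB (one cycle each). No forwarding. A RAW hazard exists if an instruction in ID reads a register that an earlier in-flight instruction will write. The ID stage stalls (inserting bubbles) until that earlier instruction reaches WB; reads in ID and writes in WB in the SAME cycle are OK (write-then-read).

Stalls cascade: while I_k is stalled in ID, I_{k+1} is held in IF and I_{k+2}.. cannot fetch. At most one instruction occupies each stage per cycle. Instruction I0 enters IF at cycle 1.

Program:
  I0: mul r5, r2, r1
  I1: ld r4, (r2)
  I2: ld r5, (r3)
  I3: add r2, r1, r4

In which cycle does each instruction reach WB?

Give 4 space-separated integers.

I0 mul r5 <- r2,r1: IF@1 ID@2 stall=0 (-) EX@3 MEM@4 WB@5
I1 ld r4 <- r2: IF@2 ID@3 stall=0 (-) EX@4 MEM@5 WB@6
I2 ld r5 <- r3: IF@3 ID@4 stall=0 (-) EX@5 MEM@6 WB@7
I3 add r2 <- r1,r4: IF@4 ID@5 stall=1 (RAW on I1.r4 (WB@6)) EX@7 MEM@8 WB@9

Answer: 5 6 7 9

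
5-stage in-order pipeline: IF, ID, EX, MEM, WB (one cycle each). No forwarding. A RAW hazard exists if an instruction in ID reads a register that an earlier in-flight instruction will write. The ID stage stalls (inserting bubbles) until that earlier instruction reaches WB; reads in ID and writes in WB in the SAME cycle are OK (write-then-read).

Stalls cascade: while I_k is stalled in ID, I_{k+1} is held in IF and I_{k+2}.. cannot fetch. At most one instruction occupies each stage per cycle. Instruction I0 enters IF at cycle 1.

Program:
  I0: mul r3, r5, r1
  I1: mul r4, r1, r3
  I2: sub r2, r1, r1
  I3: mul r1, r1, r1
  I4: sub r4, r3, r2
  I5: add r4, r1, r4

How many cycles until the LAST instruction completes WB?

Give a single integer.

Answer: 15

Derivation:
I0 mul r3 <- r5,r1: IF@1 ID@2 stall=0 (-) EX@3 MEM@4 WB@5
I1 mul r4 <- r1,r3: IF@2 ID@3 stall=2 (RAW on I0.r3 (WB@5)) EX@6 MEM@7 WB@8
I2 sub r2 <- r1,r1: IF@3 ID@6 stall=0 (-) EX@7 MEM@8 WB@9
I3 mul r1 <- r1,r1: IF@6 ID@7 stall=0 (-) EX@8 MEM@9 WB@10
I4 sub r4 <- r3,r2: IF@7 ID@8 stall=1 (RAW on I2.r2 (WB@9)) EX@10 MEM@11 WB@12
I5 add r4 <- r1,r4: IF@8 ID@10 stall=2 (RAW on I4.r4 (WB@12)) EX@13 MEM@14 WB@15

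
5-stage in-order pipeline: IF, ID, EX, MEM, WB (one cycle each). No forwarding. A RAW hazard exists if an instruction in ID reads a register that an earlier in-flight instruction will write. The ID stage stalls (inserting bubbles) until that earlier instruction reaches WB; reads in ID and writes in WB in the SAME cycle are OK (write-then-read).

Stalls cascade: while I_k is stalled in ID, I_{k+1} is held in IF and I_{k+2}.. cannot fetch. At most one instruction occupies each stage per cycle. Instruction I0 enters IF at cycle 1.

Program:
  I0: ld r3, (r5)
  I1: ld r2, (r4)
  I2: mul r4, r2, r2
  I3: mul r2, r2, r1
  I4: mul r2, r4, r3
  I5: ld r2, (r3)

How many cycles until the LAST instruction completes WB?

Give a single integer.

Answer: 13

Derivation:
I0 ld r3 <- r5: IF@1 ID@2 stall=0 (-) EX@3 MEM@4 WB@5
I1 ld r2 <- r4: IF@2 ID@3 stall=0 (-) EX@4 MEM@5 WB@6
I2 mul r4 <- r2,r2: IF@3 ID@4 stall=2 (RAW on I1.r2 (WB@6)) EX@7 MEM@8 WB@9
I3 mul r2 <- r2,r1: IF@4 ID@7 stall=0 (-) EX@8 MEM@9 WB@10
I4 mul r2 <- r4,r3: IF@7 ID@8 stall=1 (RAW on I2.r4 (WB@9)) EX@10 MEM@11 WB@12
I5 ld r2 <- r3: IF@8 ID@10 stall=0 (-) EX@11 MEM@12 WB@13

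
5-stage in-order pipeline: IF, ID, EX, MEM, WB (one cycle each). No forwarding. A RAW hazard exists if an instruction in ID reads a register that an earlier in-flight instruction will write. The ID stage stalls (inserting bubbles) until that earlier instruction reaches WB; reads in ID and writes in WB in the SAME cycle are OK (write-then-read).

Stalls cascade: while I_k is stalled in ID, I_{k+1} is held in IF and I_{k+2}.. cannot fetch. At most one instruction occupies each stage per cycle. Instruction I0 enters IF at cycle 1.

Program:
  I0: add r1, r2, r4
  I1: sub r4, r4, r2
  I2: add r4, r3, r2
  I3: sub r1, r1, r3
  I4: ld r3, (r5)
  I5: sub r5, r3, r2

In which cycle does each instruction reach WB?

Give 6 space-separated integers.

I0 add r1 <- r2,r4: IF@1 ID@2 stall=0 (-) EX@3 MEM@4 WB@5
I1 sub r4 <- r4,r2: IF@2 ID@3 stall=0 (-) EX@4 MEM@5 WB@6
I2 add r4 <- r3,r2: IF@3 ID@4 stall=0 (-) EX@5 MEM@6 WB@7
I3 sub r1 <- r1,r3: IF@4 ID@5 stall=0 (-) EX@6 MEM@7 WB@8
I4 ld r3 <- r5: IF@5 ID@6 stall=0 (-) EX@7 MEM@8 WB@9
I5 sub r5 <- r3,r2: IF@6 ID@7 stall=2 (RAW on I4.r3 (WB@9)) EX@10 MEM@11 WB@12

Answer: 5 6 7 8 9 12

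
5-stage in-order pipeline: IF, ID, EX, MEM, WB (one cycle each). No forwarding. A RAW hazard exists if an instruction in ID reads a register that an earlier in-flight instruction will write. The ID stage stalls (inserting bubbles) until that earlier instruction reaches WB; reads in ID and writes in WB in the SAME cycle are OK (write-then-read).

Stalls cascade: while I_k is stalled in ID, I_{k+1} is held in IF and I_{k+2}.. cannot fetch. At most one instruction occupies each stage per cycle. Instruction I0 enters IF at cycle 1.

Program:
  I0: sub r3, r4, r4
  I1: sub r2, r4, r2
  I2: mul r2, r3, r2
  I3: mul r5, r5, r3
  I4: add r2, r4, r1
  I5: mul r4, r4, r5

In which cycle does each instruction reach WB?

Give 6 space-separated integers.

I0 sub r3 <- r4,r4: IF@1 ID@2 stall=0 (-) EX@3 MEM@4 WB@5
I1 sub r2 <- r4,r2: IF@2 ID@3 stall=0 (-) EX@4 MEM@5 WB@6
I2 mul r2 <- r3,r2: IF@3 ID@4 stall=2 (RAW on I1.r2 (WB@6)) EX@7 MEM@8 WB@9
I3 mul r5 <- r5,r3: IF@4 ID@7 stall=0 (-) EX@8 MEM@9 WB@10
I4 add r2 <- r4,r1: IF@7 ID@8 stall=0 (-) EX@9 MEM@10 WB@11
I5 mul r4 <- r4,r5: IF@8 ID@9 stall=1 (RAW on I3.r5 (WB@10)) EX@11 MEM@12 WB@13

Answer: 5 6 9 10 11 13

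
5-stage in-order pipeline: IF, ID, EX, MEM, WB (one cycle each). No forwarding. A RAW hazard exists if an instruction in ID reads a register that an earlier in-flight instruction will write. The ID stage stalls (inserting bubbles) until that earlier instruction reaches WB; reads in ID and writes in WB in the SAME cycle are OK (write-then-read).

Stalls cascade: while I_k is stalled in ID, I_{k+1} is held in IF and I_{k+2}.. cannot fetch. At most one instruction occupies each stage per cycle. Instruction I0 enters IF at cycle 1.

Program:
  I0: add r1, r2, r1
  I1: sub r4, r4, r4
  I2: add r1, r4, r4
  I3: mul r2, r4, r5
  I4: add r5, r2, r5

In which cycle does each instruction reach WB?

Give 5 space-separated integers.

I0 add r1 <- r2,r1: IF@1 ID@2 stall=0 (-) EX@3 MEM@4 WB@5
I1 sub r4 <- r4,r4: IF@2 ID@3 stall=0 (-) EX@4 MEM@5 WB@6
I2 add r1 <- r4,r4: IF@3 ID@4 stall=2 (RAW on I1.r4 (WB@6)) EX@7 MEM@8 WB@9
I3 mul r2 <- r4,r5: IF@4 ID@7 stall=0 (-) EX@8 MEM@9 WB@10
I4 add r5 <- r2,r5: IF@7 ID@8 stall=2 (RAW on I3.r2 (WB@10)) EX@11 MEM@12 WB@13

Answer: 5 6 9 10 13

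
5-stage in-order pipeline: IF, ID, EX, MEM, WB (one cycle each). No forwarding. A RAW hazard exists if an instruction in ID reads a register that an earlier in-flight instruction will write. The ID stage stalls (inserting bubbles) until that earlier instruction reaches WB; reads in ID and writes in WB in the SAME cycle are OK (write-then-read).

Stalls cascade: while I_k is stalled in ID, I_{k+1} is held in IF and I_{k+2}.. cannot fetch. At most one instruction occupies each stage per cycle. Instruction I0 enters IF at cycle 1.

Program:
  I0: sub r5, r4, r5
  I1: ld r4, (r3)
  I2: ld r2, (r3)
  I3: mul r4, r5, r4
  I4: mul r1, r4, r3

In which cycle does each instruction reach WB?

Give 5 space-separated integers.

I0 sub r5 <- r4,r5: IF@1 ID@2 stall=0 (-) EX@3 MEM@4 WB@5
I1 ld r4 <- r3: IF@2 ID@3 stall=0 (-) EX@4 MEM@5 WB@6
I2 ld r2 <- r3: IF@3 ID@4 stall=0 (-) EX@5 MEM@6 WB@7
I3 mul r4 <- r5,r4: IF@4 ID@5 stall=1 (RAW on I1.r4 (WB@6)) EX@7 MEM@8 WB@9
I4 mul r1 <- r4,r3: IF@5 ID@7 stall=2 (RAW on I3.r4 (WB@9)) EX@10 MEM@11 WB@12

Answer: 5 6 7 9 12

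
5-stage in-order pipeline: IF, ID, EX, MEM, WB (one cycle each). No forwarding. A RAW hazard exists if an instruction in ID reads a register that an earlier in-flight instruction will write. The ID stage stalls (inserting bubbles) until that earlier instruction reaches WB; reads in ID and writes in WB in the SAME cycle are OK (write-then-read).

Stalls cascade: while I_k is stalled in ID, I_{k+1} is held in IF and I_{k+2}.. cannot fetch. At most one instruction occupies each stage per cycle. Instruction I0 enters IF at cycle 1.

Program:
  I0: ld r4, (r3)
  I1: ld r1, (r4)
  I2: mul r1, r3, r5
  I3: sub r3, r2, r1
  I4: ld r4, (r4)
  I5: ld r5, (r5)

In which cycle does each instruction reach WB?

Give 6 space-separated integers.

I0 ld r4 <- r3: IF@1 ID@2 stall=0 (-) EX@3 MEM@4 WB@5
I1 ld r1 <- r4: IF@2 ID@3 stall=2 (RAW on I0.r4 (WB@5)) EX@6 MEM@7 WB@8
I2 mul r1 <- r3,r5: IF@3 ID@6 stall=0 (-) EX@7 MEM@8 WB@9
I3 sub r3 <- r2,r1: IF@6 ID@7 stall=2 (RAW on I2.r1 (WB@9)) EX@10 MEM@11 WB@12
I4 ld r4 <- r4: IF@7 ID@10 stall=0 (-) EX@11 MEM@12 WB@13
I5 ld r5 <- r5: IF@10 ID@11 stall=0 (-) EX@12 MEM@13 WB@14

Answer: 5 8 9 12 13 14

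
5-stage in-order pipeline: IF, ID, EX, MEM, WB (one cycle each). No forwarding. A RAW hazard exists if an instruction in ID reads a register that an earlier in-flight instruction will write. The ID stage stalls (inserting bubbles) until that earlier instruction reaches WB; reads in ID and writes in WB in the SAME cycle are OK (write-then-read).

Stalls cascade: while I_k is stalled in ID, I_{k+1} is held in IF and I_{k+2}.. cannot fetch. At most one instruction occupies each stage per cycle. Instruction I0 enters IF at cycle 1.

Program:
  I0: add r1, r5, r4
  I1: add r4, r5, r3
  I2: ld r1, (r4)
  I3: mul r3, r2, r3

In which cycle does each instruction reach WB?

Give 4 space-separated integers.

I0 add r1 <- r5,r4: IF@1 ID@2 stall=0 (-) EX@3 MEM@4 WB@5
I1 add r4 <- r5,r3: IF@2 ID@3 stall=0 (-) EX@4 MEM@5 WB@6
I2 ld r1 <- r4: IF@3 ID@4 stall=2 (RAW on I1.r4 (WB@6)) EX@7 MEM@8 WB@9
I3 mul r3 <- r2,r3: IF@4 ID@7 stall=0 (-) EX@8 MEM@9 WB@10

Answer: 5 6 9 10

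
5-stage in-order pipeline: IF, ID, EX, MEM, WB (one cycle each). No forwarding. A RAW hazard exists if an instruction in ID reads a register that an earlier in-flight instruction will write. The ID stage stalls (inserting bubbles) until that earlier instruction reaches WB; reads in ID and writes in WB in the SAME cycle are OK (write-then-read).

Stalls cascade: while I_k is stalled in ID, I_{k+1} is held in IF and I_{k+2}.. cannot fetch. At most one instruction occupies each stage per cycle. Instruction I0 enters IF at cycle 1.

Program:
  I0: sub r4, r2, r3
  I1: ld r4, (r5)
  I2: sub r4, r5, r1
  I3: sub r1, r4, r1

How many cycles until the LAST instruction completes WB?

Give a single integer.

I0 sub r4 <- r2,r3: IF@1 ID@2 stall=0 (-) EX@3 MEM@4 WB@5
I1 ld r4 <- r5: IF@2 ID@3 stall=0 (-) EX@4 MEM@5 WB@6
I2 sub r4 <- r5,r1: IF@3 ID@4 stall=0 (-) EX@5 MEM@6 WB@7
I3 sub r1 <- r4,r1: IF@4 ID@5 stall=2 (RAW on I2.r4 (WB@7)) EX@8 MEM@9 WB@10

Answer: 10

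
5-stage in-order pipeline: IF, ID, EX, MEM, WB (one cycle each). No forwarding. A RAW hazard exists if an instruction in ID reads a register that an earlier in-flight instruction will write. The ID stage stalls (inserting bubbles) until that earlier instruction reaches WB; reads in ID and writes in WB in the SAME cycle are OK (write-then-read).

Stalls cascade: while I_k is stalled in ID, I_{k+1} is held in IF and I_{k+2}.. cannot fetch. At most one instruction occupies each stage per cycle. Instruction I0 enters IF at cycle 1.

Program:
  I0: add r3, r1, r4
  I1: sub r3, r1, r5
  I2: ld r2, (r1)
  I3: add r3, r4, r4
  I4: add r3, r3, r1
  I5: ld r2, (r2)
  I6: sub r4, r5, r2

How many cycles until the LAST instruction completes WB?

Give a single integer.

Answer: 15

Derivation:
I0 add r3 <- r1,r4: IF@1 ID@2 stall=0 (-) EX@3 MEM@4 WB@5
I1 sub r3 <- r1,r5: IF@2 ID@3 stall=0 (-) EX@4 MEM@5 WB@6
I2 ld r2 <- r1: IF@3 ID@4 stall=0 (-) EX@5 MEM@6 WB@7
I3 add r3 <- r4,r4: IF@4 ID@5 stall=0 (-) EX@6 MEM@7 WB@8
I4 add r3 <- r3,r1: IF@5 ID@6 stall=2 (RAW on I3.r3 (WB@8)) EX@9 MEM@10 WB@11
I5 ld r2 <- r2: IF@6 ID@9 stall=0 (-) EX@10 MEM@11 WB@12
I6 sub r4 <- r5,r2: IF@9 ID@10 stall=2 (RAW on I5.r2 (WB@12)) EX@13 MEM@14 WB@15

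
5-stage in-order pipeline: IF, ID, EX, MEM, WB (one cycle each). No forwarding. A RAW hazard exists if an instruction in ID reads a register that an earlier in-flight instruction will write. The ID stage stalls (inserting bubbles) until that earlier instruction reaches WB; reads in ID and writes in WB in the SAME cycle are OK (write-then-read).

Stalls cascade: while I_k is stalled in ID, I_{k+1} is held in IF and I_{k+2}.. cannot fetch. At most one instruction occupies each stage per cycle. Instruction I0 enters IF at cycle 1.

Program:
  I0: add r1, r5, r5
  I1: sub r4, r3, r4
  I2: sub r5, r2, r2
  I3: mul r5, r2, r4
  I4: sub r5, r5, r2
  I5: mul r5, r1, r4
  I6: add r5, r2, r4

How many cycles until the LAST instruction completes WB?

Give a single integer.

Answer: 14

Derivation:
I0 add r1 <- r5,r5: IF@1 ID@2 stall=0 (-) EX@3 MEM@4 WB@5
I1 sub r4 <- r3,r4: IF@2 ID@3 stall=0 (-) EX@4 MEM@5 WB@6
I2 sub r5 <- r2,r2: IF@3 ID@4 stall=0 (-) EX@5 MEM@6 WB@7
I3 mul r5 <- r2,r4: IF@4 ID@5 stall=1 (RAW on I1.r4 (WB@6)) EX@7 MEM@8 WB@9
I4 sub r5 <- r5,r2: IF@5 ID@7 stall=2 (RAW on I3.r5 (WB@9)) EX@10 MEM@11 WB@12
I5 mul r5 <- r1,r4: IF@7 ID@10 stall=0 (-) EX@11 MEM@12 WB@13
I6 add r5 <- r2,r4: IF@10 ID@11 stall=0 (-) EX@12 MEM@13 WB@14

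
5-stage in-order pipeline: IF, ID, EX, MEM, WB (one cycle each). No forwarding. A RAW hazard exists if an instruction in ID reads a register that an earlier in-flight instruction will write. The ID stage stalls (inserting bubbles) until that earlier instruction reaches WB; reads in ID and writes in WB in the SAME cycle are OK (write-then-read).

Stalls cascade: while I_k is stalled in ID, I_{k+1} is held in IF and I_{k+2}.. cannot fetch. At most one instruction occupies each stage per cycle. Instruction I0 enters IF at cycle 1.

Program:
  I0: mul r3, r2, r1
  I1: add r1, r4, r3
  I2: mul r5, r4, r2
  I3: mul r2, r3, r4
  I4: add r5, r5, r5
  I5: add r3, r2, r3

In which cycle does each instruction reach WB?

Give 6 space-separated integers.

I0 mul r3 <- r2,r1: IF@1 ID@2 stall=0 (-) EX@3 MEM@4 WB@5
I1 add r1 <- r4,r3: IF@2 ID@3 stall=2 (RAW on I0.r3 (WB@5)) EX@6 MEM@7 WB@8
I2 mul r5 <- r4,r2: IF@3 ID@6 stall=0 (-) EX@7 MEM@8 WB@9
I3 mul r2 <- r3,r4: IF@6 ID@7 stall=0 (-) EX@8 MEM@9 WB@10
I4 add r5 <- r5,r5: IF@7 ID@8 stall=1 (RAW on I2.r5 (WB@9)) EX@10 MEM@11 WB@12
I5 add r3 <- r2,r3: IF@8 ID@10 stall=0 (-) EX@11 MEM@12 WB@13

Answer: 5 8 9 10 12 13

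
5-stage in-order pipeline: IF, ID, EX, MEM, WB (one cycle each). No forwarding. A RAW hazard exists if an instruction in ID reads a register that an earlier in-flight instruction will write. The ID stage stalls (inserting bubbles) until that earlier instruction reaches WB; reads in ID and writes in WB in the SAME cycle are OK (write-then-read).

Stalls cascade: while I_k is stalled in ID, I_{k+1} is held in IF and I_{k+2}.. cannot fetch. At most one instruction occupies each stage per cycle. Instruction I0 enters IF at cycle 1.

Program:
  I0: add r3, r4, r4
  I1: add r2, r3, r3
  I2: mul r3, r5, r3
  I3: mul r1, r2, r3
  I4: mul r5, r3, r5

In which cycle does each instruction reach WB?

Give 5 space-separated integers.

Answer: 5 8 9 12 13

Derivation:
I0 add r3 <- r4,r4: IF@1 ID@2 stall=0 (-) EX@3 MEM@4 WB@5
I1 add r2 <- r3,r3: IF@2 ID@3 stall=2 (RAW on I0.r3 (WB@5)) EX@6 MEM@7 WB@8
I2 mul r3 <- r5,r3: IF@3 ID@6 stall=0 (-) EX@7 MEM@8 WB@9
I3 mul r1 <- r2,r3: IF@6 ID@7 stall=2 (RAW on I2.r3 (WB@9)) EX@10 MEM@11 WB@12
I4 mul r5 <- r3,r5: IF@7 ID@10 stall=0 (-) EX@11 MEM@12 WB@13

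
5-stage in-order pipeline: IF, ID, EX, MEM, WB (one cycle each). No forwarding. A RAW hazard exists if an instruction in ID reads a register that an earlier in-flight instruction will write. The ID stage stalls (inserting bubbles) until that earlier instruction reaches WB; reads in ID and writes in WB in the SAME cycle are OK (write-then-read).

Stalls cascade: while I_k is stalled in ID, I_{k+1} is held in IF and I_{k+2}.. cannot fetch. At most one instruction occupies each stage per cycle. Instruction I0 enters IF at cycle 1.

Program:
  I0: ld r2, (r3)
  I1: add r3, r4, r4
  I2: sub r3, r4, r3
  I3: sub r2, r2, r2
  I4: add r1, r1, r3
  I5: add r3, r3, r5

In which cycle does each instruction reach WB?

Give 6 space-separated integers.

I0 ld r2 <- r3: IF@1 ID@2 stall=0 (-) EX@3 MEM@4 WB@5
I1 add r3 <- r4,r4: IF@2 ID@3 stall=0 (-) EX@4 MEM@5 WB@6
I2 sub r3 <- r4,r3: IF@3 ID@4 stall=2 (RAW on I1.r3 (WB@6)) EX@7 MEM@8 WB@9
I3 sub r2 <- r2,r2: IF@4 ID@7 stall=0 (-) EX@8 MEM@9 WB@10
I4 add r1 <- r1,r3: IF@7 ID@8 stall=1 (RAW on I2.r3 (WB@9)) EX@10 MEM@11 WB@12
I5 add r3 <- r3,r5: IF@8 ID@10 stall=0 (-) EX@11 MEM@12 WB@13

Answer: 5 6 9 10 12 13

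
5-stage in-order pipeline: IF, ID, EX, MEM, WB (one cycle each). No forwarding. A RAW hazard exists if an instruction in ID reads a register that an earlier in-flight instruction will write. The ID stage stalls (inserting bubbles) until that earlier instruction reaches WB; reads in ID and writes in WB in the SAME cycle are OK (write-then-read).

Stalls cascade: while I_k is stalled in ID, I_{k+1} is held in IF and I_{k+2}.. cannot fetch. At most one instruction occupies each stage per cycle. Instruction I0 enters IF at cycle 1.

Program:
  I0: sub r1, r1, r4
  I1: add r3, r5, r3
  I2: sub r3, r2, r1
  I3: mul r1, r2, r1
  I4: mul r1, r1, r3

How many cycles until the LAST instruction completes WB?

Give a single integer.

Answer: 12

Derivation:
I0 sub r1 <- r1,r4: IF@1 ID@2 stall=0 (-) EX@3 MEM@4 WB@5
I1 add r3 <- r5,r3: IF@2 ID@3 stall=0 (-) EX@4 MEM@5 WB@6
I2 sub r3 <- r2,r1: IF@3 ID@4 stall=1 (RAW on I0.r1 (WB@5)) EX@6 MEM@7 WB@8
I3 mul r1 <- r2,r1: IF@4 ID@6 stall=0 (-) EX@7 MEM@8 WB@9
I4 mul r1 <- r1,r3: IF@6 ID@7 stall=2 (RAW on I3.r1 (WB@9)) EX@10 MEM@11 WB@12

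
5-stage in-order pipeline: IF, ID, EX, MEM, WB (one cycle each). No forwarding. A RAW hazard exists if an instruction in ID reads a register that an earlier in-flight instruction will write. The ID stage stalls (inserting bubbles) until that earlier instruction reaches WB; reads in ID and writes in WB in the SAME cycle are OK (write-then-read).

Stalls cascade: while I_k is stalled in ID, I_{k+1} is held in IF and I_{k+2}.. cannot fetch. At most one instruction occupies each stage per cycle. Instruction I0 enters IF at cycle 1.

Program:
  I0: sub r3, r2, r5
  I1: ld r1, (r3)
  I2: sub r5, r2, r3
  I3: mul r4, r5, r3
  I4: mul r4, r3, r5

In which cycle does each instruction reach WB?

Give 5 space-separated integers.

I0 sub r3 <- r2,r5: IF@1 ID@2 stall=0 (-) EX@3 MEM@4 WB@5
I1 ld r1 <- r3: IF@2 ID@3 stall=2 (RAW on I0.r3 (WB@5)) EX@6 MEM@7 WB@8
I2 sub r5 <- r2,r3: IF@3 ID@6 stall=0 (-) EX@7 MEM@8 WB@9
I3 mul r4 <- r5,r3: IF@6 ID@7 stall=2 (RAW on I2.r5 (WB@9)) EX@10 MEM@11 WB@12
I4 mul r4 <- r3,r5: IF@7 ID@10 stall=0 (-) EX@11 MEM@12 WB@13

Answer: 5 8 9 12 13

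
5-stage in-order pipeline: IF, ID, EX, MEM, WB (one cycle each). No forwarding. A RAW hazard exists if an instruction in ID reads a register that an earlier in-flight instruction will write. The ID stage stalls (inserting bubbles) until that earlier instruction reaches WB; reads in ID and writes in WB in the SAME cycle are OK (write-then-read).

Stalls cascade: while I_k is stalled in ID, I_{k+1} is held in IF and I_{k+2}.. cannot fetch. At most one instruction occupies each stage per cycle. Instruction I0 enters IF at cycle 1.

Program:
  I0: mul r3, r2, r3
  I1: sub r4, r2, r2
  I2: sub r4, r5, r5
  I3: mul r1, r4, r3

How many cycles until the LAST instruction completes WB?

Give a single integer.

I0 mul r3 <- r2,r3: IF@1 ID@2 stall=0 (-) EX@3 MEM@4 WB@5
I1 sub r4 <- r2,r2: IF@2 ID@3 stall=0 (-) EX@4 MEM@5 WB@6
I2 sub r4 <- r5,r5: IF@3 ID@4 stall=0 (-) EX@5 MEM@6 WB@7
I3 mul r1 <- r4,r3: IF@4 ID@5 stall=2 (RAW on I2.r4 (WB@7)) EX@8 MEM@9 WB@10

Answer: 10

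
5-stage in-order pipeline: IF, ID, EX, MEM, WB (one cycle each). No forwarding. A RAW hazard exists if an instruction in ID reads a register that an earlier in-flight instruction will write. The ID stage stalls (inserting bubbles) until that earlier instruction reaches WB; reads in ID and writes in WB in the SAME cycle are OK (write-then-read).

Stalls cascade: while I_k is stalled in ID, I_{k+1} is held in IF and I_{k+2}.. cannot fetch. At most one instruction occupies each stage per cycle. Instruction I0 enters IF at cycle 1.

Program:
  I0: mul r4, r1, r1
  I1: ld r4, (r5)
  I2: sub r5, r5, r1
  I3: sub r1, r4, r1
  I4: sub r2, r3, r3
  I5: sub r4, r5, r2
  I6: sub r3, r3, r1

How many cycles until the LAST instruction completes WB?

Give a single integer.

Answer: 14

Derivation:
I0 mul r4 <- r1,r1: IF@1 ID@2 stall=0 (-) EX@3 MEM@4 WB@5
I1 ld r4 <- r5: IF@2 ID@3 stall=0 (-) EX@4 MEM@5 WB@6
I2 sub r5 <- r5,r1: IF@3 ID@4 stall=0 (-) EX@5 MEM@6 WB@7
I3 sub r1 <- r4,r1: IF@4 ID@5 stall=1 (RAW on I1.r4 (WB@6)) EX@7 MEM@8 WB@9
I4 sub r2 <- r3,r3: IF@5 ID@7 stall=0 (-) EX@8 MEM@9 WB@10
I5 sub r4 <- r5,r2: IF@7 ID@8 stall=2 (RAW on I4.r2 (WB@10)) EX@11 MEM@12 WB@13
I6 sub r3 <- r3,r1: IF@8 ID@11 stall=0 (-) EX@12 MEM@13 WB@14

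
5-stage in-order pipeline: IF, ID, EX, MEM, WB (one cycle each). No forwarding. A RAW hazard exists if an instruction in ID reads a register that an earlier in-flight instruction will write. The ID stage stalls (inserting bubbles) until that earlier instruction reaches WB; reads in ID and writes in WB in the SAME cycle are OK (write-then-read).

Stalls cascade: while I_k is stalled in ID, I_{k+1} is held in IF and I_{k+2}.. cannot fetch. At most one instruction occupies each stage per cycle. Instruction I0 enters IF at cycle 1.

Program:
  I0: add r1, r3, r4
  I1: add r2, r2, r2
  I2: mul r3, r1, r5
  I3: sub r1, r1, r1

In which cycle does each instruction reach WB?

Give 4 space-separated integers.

Answer: 5 6 8 9

Derivation:
I0 add r1 <- r3,r4: IF@1 ID@2 stall=0 (-) EX@3 MEM@4 WB@5
I1 add r2 <- r2,r2: IF@2 ID@3 stall=0 (-) EX@4 MEM@5 WB@6
I2 mul r3 <- r1,r5: IF@3 ID@4 stall=1 (RAW on I0.r1 (WB@5)) EX@6 MEM@7 WB@8
I3 sub r1 <- r1,r1: IF@4 ID@6 stall=0 (-) EX@7 MEM@8 WB@9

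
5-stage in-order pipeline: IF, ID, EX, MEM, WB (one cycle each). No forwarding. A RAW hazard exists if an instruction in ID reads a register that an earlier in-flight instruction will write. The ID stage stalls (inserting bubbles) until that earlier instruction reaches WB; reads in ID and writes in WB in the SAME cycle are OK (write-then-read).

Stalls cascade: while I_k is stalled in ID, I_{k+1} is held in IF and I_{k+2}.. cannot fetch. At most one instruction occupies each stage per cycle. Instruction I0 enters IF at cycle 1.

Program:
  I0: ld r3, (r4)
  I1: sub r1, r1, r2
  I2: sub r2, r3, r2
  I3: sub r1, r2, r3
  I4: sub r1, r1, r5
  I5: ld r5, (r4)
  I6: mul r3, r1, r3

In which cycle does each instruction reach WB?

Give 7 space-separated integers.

Answer: 5 6 8 11 14 15 17

Derivation:
I0 ld r3 <- r4: IF@1 ID@2 stall=0 (-) EX@3 MEM@4 WB@5
I1 sub r1 <- r1,r2: IF@2 ID@3 stall=0 (-) EX@4 MEM@5 WB@6
I2 sub r2 <- r3,r2: IF@3 ID@4 stall=1 (RAW on I0.r3 (WB@5)) EX@6 MEM@7 WB@8
I3 sub r1 <- r2,r3: IF@4 ID@6 stall=2 (RAW on I2.r2 (WB@8)) EX@9 MEM@10 WB@11
I4 sub r1 <- r1,r5: IF@6 ID@9 stall=2 (RAW on I3.r1 (WB@11)) EX@12 MEM@13 WB@14
I5 ld r5 <- r4: IF@9 ID@12 stall=0 (-) EX@13 MEM@14 WB@15
I6 mul r3 <- r1,r3: IF@12 ID@13 stall=1 (RAW on I4.r1 (WB@14)) EX@15 MEM@16 WB@17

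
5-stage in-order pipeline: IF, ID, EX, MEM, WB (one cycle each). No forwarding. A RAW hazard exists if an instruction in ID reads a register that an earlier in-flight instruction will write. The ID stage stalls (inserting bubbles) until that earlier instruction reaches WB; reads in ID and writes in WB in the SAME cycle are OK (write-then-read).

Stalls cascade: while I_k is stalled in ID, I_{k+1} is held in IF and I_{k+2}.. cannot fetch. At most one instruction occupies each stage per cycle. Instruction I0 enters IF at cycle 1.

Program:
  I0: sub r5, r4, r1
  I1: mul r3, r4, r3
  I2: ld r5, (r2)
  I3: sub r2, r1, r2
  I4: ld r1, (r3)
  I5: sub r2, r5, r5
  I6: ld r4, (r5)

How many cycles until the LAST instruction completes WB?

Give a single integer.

Answer: 11

Derivation:
I0 sub r5 <- r4,r1: IF@1 ID@2 stall=0 (-) EX@3 MEM@4 WB@5
I1 mul r3 <- r4,r3: IF@2 ID@3 stall=0 (-) EX@4 MEM@5 WB@6
I2 ld r5 <- r2: IF@3 ID@4 stall=0 (-) EX@5 MEM@6 WB@7
I3 sub r2 <- r1,r2: IF@4 ID@5 stall=0 (-) EX@6 MEM@7 WB@8
I4 ld r1 <- r3: IF@5 ID@6 stall=0 (-) EX@7 MEM@8 WB@9
I5 sub r2 <- r5,r5: IF@6 ID@7 stall=0 (-) EX@8 MEM@9 WB@10
I6 ld r4 <- r5: IF@7 ID@8 stall=0 (-) EX@9 MEM@10 WB@11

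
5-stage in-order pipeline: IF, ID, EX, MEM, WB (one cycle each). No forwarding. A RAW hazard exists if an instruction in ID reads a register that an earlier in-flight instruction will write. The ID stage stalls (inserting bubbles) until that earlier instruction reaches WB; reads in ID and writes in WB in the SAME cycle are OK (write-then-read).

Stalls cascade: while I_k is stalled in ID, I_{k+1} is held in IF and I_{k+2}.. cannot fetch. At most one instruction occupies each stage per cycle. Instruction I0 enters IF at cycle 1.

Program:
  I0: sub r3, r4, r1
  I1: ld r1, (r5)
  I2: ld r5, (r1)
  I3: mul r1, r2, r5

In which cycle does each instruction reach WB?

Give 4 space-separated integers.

Answer: 5 6 9 12

Derivation:
I0 sub r3 <- r4,r1: IF@1 ID@2 stall=0 (-) EX@3 MEM@4 WB@5
I1 ld r1 <- r5: IF@2 ID@3 stall=0 (-) EX@4 MEM@5 WB@6
I2 ld r5 <- r1: IF@3 ID@4 stall=2 (RAW on I1.r1 (WB@6)) EX@7 MEM@8 WB@9
I3 mul r1 <- r2,r5: IF@4 ID@7 stall=2 (RAW on I2.r5 (WB@9)) EX@10 MEM@11 WB@12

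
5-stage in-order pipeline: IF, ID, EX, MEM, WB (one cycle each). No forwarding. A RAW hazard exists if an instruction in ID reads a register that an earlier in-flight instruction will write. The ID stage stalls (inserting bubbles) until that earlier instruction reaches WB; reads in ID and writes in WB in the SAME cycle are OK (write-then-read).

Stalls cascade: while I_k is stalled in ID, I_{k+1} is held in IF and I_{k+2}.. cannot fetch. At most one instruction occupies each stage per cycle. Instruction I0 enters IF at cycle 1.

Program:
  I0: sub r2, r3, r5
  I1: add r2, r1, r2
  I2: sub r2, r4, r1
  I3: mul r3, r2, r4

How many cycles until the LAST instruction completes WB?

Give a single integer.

Answer: 12

Derivation:
I0 sub r2 <- r3,r5: IF@1 ID@2 stall=0 (-) EX@3 MEM@4 WB@5
I1 add r2 <- r1,r2: IF@2 ID@3 stall=2 (RAW on I0.r2 (WB@5)) EX@6 MEM@7 WB@8
I2 sub r2 <- r4,r1: IF@3 ID@6 stall=0 (-) EX@7 MEM@8 WB@9
I3 mul r3 <- r2,r4: IF@6 ID@7 stall=2 (RAW on I2.r2 (WB@9)) EX@10 MEM@11 WB@12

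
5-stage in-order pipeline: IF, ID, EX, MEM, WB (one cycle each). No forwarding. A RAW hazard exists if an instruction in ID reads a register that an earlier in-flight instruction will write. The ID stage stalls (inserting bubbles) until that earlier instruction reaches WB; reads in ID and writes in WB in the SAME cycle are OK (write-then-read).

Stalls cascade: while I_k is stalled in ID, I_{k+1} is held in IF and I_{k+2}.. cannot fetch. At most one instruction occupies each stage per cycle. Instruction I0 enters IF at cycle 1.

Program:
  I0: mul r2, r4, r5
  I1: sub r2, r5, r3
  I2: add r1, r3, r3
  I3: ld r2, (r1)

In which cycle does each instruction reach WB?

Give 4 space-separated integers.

Answer: 5 6 7 10

Derivation:
I0 mul r2 <- r4,r5: IF@1 ID@2 stall=0 (-) EX@3 MEM@4 WB@5
I1 sub r2 <- r5,r3: IF@2 ID@3 stall=0 (-) EX@4 MEM@5 WB@6
I2 add r1 <- r3,r3: IF@3 ID@4 stall=0 (-) EX@5 MEM@6 WB@7
I3 ld r2 <- r1: IF@4 ID@5 stall=2 (RAW on I2.r1 (WB@7)) EX@8 MEM@9 WB@10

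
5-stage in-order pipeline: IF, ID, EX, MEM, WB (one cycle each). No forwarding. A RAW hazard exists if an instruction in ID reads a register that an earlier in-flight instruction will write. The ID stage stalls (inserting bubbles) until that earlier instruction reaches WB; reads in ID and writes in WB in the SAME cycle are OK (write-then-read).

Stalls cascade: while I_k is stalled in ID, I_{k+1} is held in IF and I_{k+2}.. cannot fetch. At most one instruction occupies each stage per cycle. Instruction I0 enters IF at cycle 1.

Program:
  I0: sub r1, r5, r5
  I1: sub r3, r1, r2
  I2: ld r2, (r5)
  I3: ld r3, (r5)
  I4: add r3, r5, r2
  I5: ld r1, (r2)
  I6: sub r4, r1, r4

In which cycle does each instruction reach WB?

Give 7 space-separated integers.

I0 sub r1 <- r5,r5: IF@1 ID@2 stall=0 (-) EX@3 MEM@4 WB@5
I1 sub r3 <- r1,r2: IF@2 ID@3 stall=2 (RAW on I0.r1 (WB@5)) EX@6 MEM@7 WB@8
I2 ld r2 <- r5: IF@3 ID@6 stall=0 (-) EX@7 MEM@8 WB@9
I3 ld r3 <- r5: IF@6 ID@7 stall=0 (-) EX@8 MEM@9 WB@10
I4 add r3 <- r5,r2: IF@7 ID@8 stall=1 (RAW on I2.r2 (WB@9)) EX@10 MEM@11 WB@12
I5 ld r1 <- r2: IF@8 ID@10 stall=0 (-) EX@11 MEM@12 WB@13
I6 sub r4 <- r1,r4: IF@10 ID@11 stall=2 (RAW on I5.r1 (WB@13)) EX@14 MEM@15 WB@16

Answer: 5 8 9 10 12 13 16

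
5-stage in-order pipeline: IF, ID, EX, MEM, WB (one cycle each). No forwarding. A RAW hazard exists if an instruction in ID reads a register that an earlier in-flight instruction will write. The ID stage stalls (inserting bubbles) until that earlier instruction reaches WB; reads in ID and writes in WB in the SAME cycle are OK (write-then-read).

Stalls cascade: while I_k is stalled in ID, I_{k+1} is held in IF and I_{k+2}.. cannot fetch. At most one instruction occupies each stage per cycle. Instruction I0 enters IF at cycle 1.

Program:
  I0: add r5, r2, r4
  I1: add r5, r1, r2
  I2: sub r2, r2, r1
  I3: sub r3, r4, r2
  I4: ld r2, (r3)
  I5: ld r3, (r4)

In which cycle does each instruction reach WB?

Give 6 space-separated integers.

I0 add r5 <- r2,r4: IF@1 ID@2 stall=0 (-) EX@3 MEM@4 WB@5
I1 add r5 <- r1,r2: IF@2 ID@3 stall=0 (-) EX@4 MEM@5 WB@6
I2 sub r2 <- r2,r1: IF@3 ID@4 stall=0 (-) EX@5 MEM@6 WB@7
I3 sub r3 <- r4,r2: IF@4 ID@5 stall=2 (RAW on I2.r2 (WB@7)) EX@8 MEM@9 WB@10
I4 ld r2 <- r3: IF@5 ID@8 stall=2 (RAW on I3.r3 (WB@10)) EX@11 MEM@12 WB@13
I5 ld r3 <- r4: IF@8 ID@11 stall=0 (-) EX@12 MEM@13 WB@14

Answer: 5 6 7 10 13 14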